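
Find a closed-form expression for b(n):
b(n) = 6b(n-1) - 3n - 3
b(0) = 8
First-order linear with linear forcing.
Homogeneous solution: b_h(n) = A·(6)^n.
Try particular b_p(n) = pn + q. Substituting:
  pn + q = 6(p(n-1) + q) - 3n - 3.
Matching the n-coefficient: p = 6p - 3 ⇒ p = \frac{3}{5}.
Matching constants: q = -6p + 6q - 3 ⇒ q = \frac{33}{25}.
General: b(n) = A·(6)^n + \frac{3 n}{5} + \frac{33}{25}.
Apply b(0) = 8: A + \frac{33}{25} = 8 ⇒ A = \frac{167}{25}.
So b(n) = \frac{167 \cdot 6^{n}}{25} + \frac{3 n}{5} + \frac{33}{25}.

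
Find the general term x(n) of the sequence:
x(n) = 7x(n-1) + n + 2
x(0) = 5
First-order linear with linear forcing.
Homogeneous solution: x_h(n) = A·(7)^n.
Try particular x_p(n) = pn + q. Substituting:
  pn + q = 7(p(n-1) + q) + n + 2.
Matching the n-coefficient: p = 7p + 1 ⇒ p = - \frac{1}{6}.
Matching constants: q = -7p + 7q + 2 ⇒ q = - \frac{19}{36}.
General: x(n) = A·(7)^n - \frac{n}{6} - \frac{19}{36}.
Apply x(0) = 5: A - \frac{19}{36} = 5 ⇒ A = \frac{199}{36}.
So x(n) = \frac{199 \cdot 7^{n}}{36} - \frac{n}{6} - \frac{19}{36}.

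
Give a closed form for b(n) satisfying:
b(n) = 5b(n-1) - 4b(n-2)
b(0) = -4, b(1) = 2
Characteristic equation: x² - 5x + 4 = 0, which factors as (x - (4))(x - (1)) = 0.
Roots r₁ = 4, r₂ = 1 (distinct).
General solution: b(n) = A·(4)^n + B·(1)^n.
From b(0) = -4: A + B = -4.
From b(1) = 2: 4A + B = 2.
Solving: A = 2, B = -6.
So b(n) = 2 \cdot 4^{n} - 6.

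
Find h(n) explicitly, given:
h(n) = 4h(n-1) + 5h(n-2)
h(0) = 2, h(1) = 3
Characteristic equation: x² - 4x - 5 = 0, which factors as (x - (-1))(x - (5)) = 0.
Roots r₁ = -1, r₂ = 5 (distinct).
General solution: h(n) = A·(-1)^n + B·(5)^n.
From h(0) = 2: A + B = 2.
From h(1) = 3: -A + 5B = 3.
Solving: A = \frac{7}{6}, B = \frac{5}{6}.
So h(n) = \frac{7 \left(-1\right)^{n}}{6} + \frac{5 \cdot 5^{n}}{6}.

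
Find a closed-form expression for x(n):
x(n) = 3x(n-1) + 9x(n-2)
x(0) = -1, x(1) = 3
Characteristic equation: x² - 3x - 9 = 0.
Discriminant Δ = (3)² + 4·(9) = 45.
Roots r₁,₂ = (3 ± √45)/2, so r₁ = \frac{3}{2} + \frac{3 \sqrt{5}}{2}, r₂ = \frac{3}{2} - \frac{3 \sqrt{5}}{2}.
General solution: x(n) = A·r₁^n + B·r₂^n.
From the initial conditions, A + B = -1 and r₁A + r₂B = 3.
Since r₁ - r₂ = √45: A = (3 - (-1)r₂)/√45 = - \frac{1}{2} + \frac{3 \sqrt{5}}{10}, and B = -1 - A = - \frac{3 \sqrt{5}}{10} - \frac{1}{2}.
So x(n) = \left(- \frac{1}{2} + \frac{3 \sqrt{5}}{10}\right)\left(\frac{3}{2} + \frac{3 \sqrt{5}}{2}\right)^n + \left(- \frac{3 \sqrt{5}}{10} - \frac{1}{2}\right)\left(\frac{3}{2} - \frac{3 \sqrt{5}}{2}\right)^n.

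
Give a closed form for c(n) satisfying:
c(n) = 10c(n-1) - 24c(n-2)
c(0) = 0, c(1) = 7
Characteristic equation: x² - 10x + 24 = 0, which factors as (x - (6))(x - (4)) = 0.
Roots r₁ = 6, r₂ = 4 (distinct).
General solution: c(n) = A·(6)^n + B·(4)^n.
From c(0) = 0: A + B = 0.
From c(1) = 7: 6A + 4B = 7.
Solving: A = \frac{7}{2}, B = - \frac{7}{2}.
So c(n) = - \frac{7 \cdot 4^{n}}{2} + \frac{7 \cdot 6^{n}}{2}.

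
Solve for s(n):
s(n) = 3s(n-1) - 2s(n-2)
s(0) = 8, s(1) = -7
Characteristic equation: x² - 3x + 2 = 0, which factors as (x - (2))(x - (1)) = 0.
Roots r₁ = 2, r₂ = 1 (distinct).
General solution: s(n) = A·(2)^n + B·(1)^n.
From s(0) = 8: A + B = 8.
From s(1) = -7: 2A + B = -7.
Solving: A = -15, B = 23.
So s(n) = 23 - 15 \cdot 2^{n}.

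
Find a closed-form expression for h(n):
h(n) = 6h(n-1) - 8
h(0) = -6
First-order linear non-homogeneous.
Homogeneous solution: h_h(n) = A·(6)^n.
Try constant particular solution h_p = K: K = 6K - 8 ⇒ K = \frac{8}{5}.
General: h(n) = A·(6)^n + \frac{8}{5}.
Apply h(0) = -6: A + \frac{8}{5} = -6 ⇒ A = - \frac{38}{5}.
So h(n) = \frac{8}{5} - \frac{38 \cdot 6^{n}}{5}.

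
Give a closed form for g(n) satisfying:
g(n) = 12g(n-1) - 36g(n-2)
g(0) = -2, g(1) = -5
Characteristic equation: x² - 12x + 36 = 0, which is (x - (6))².
Repeated root r = 6.
General solution: g(n) = (A + Bn)·(6)^n.
From g(0) = -2: A = -2.
From g(1) = -5: (A + B)·(6) = -5 ⇒ B = \frac{7}{6}.
So g(n) = \left(\frac{7 n}{6} - 2\right) \cdot (6)^n.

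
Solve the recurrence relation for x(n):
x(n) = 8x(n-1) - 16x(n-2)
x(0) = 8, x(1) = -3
Characteristic equation: x² - 8x + 16 = 0, which is (x - (4))².
Repeated root r = 4.
General solution: x(n) = (A + Bn)·(4)^n.
From x(0) = 8: A = 8.
From x(1) = -3: (A + B)·(4) = -3 ⇒ B = - \frac{35}{4}.
So x(n) = \left(8 - \frac{35 n}{4}\right) \cdot (4)^n.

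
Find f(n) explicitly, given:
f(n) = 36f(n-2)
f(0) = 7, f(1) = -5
Characteristic equation: x² - 36 = 0, which factors as (x - (-6))(x - (6)) = 0.
Roots r₁ = -6, r₂ = 6 (distinct).
General solution: f(n) = A·(-6)^n + B·(6)^n.
From f(0) = 7: A + B = 7.
From f(1) = -5: -6A + 6B = -5.
Solving: A = \frac{47}{12}, B = \frac{37}{12}.
So f(n) = \frac{47 \left(-6\right)^{n}}{12} + \frac{37 \cdot 6^{n}}{12}.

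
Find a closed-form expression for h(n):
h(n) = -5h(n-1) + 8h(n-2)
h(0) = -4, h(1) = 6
Characteristic equation: x² + 5x - 8 = 0.
Discriminant Δ = (-5)² + 4·(8) = 57.
Roots r₁,₂ = (-5 ± √57)/2, so r₁ = - \frac{5}{2} + \frac{\sqrt{57}}{2}, r₂ = - \frac{\sqrt{57}}{2} - \frac{5}{2}.
General solution: h(n) = A·r₁^n + B·r₂^n.
From the initial conditions, A + B = -4 and r₁A + r₂B = 6.
Since r₁ - r₂ = √57: A = (6 - (-4)r₂)/√57 = -2 - \frac{4 \sqrt{57}}{57}, and B = -4 - A = -2 + \frac{4 \sqrt{57}}{57}.
So h(n) = \left(-2 - \frac{4 \sqrt{57}}{57}\right)\left(- \frac{5}{2} + \frac{\sqrt{57}}{2}\right)^n + \left(-2 + \frac{4 \sqrt{57}}{57}\right)\left(- \frac{\sqrt{57}}{2} - \frac{5}{2}\right)^n.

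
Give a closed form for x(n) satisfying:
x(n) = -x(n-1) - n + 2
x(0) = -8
First-order linear with linear forcing.
Homogeneous solution: x_h(n) = A·(-1)^n.
Try particular x_p(n) = pn + q. Substituting:
  pn + q = -(p(n-1) + q) - n + 2.
Matching the n-coefficient: p = -p - 1 ⇒ p = - \frac{1}{2}.
Matching constants: q = p - q + 2 ⇒ q = \frac{3}{4}.
General: x(n) = A·(-1)^n - \frac{n}{2} + \frac{3}{4}.
Apply x(0) = -8: A + \frac{3}{4} = -8 ⇒ A = - \frac{35}{4}.
So x(n) = - \frac{35 \left(-1\right)^{n}}{4} - \frac{n}{2} + \frac{3}{4}.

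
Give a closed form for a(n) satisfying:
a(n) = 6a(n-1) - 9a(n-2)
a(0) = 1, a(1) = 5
Characteristic equation: x² - 6x + 9 = 0, which is (x - (3))².
Repeated root r = 3.
General solution: a(n) = (A + Bn)·(3)^n.
From a(0) = 1: A = 1.
From a(1) = 5: (A + B)·(3) = 5 ⇒ B = \frac{2}{3}.
So a(n) = \left(\frac{2 n}{3} + 1\right) \cdot (3)^n.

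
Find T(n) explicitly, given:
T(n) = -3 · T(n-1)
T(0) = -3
Pure geometric recurrence with ratio -3.
By induction T(n) = T(0) · (-3)^n = - 3 \left(-3\right)^{n}.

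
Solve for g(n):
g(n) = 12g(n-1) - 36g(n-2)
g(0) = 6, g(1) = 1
Characteristic equation: x² - 12x + 36 = 0, which is (x - (6))².
Repeated root r = 6.
General solution: g(n) = (A + Bn)·(6)^n.
From g(0) = 6: A = 6.
From g(1) = 1: (A + B)·(6) = 1 ⇒ B = - \frac{35}{6}.
So g(n) = \left(6 - \frac{35 n}{6}\right) \cdot (6)^n.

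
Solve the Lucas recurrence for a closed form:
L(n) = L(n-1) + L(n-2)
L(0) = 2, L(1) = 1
This is the Lucas sequence.
Characteristic equation: x² - x - 1 = 0; roots r₁ = \frac{1}{2} + \frac{\sqrt{5}}{2}, r₂ = \frac{1}{2} - \frac{\sqrt{5}}{2}.
General: L(n) = A·r₁^n + B·r₂^n. Solving with L(0)=2, L(1)=1 gives A = 1, B = 1.
So L(n) = 2^{- n} \left(\left(1 - \sqrt{5}\right)^{n} + \left(1 + \sqrt{5}\right)^{n}\right).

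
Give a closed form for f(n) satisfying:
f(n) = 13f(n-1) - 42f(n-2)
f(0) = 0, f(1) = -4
Characteristic equation: x² - 13x + 42 = 0, which factors as (x - (6))(x - (7)) = 0.
Roots r₁ = 6, r₂ = 7 (distinct).
General solution: f(n) = A·(6)^n + B·(7)^n.
From f(0) = 0: A + B = 0.
From f(1) = -4: 6A + 7B = -4.
Solving: A = 4, B = -4.
So f(n) = 4 \cdot 6^{n} - 4 \cdot 7^{n}.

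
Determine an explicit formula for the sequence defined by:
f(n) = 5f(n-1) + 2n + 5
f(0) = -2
First-order linear with linear forcing.
Homogeneous solution: f_h(n) = A·(5)^n.
Try particular f_p(n) = pn + q. Substituting:
  pn + q = 5(p(n-1) + q) + 2n + 5.
Matching the n-coefficient: p = 5p + 2 ⇒ p = - \frac{1}{2}.
Matching constants: q = -5p + 5q + 5 ⇒ q = - \frac{15}{8}.
General: f(n) = A·(5)^n - \frac{n}{2} - \frac{15}{8}.
Apply f(0) = -2: A - \frac{15}{8} = -2 ⇒ A = - \frac{1}{8}.
So f(n) = - \frac{5^{n}}{8} - \frac{n}{2} - \frac{15}{8}.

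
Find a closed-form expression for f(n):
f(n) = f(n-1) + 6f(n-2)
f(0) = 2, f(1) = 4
Characteristic equation: x² - x - 6 = 0, which factors as (x - (-2))(x - (3)) = 0.
Roots r₁ = -2, r₂ = 3 (distinct).
General solution: f(n) = A·(-2)^n + B·(3)^n.
From f(0) = 2: A + B = 2.
From f(1) = 4: -2A + 3B = 4.
Solving: A = \frac{2}{5}, B = \frac{8}{5}.
So f(n) = \frac{2 \left(-2\right)^{n}}{5} + \frac{8 \cdot 3^{n}}{5}.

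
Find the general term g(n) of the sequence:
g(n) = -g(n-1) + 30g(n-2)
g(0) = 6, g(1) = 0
Characteristic equation: x² + x - 30 = 0, which factors as (x - (-6))(x - (5)) = 0.
Roots r₁ = -6, r₂ = 5 (distinct).
General solution: g(n) = A·(-6)^n + B·(5)^n.
From g(0) = 6: A + B = 6.
From g(1) = 0: -6A + 5B = 0.
Solving: A = \frac{30}{11}, B = \frac{36}{11}.
So g(n) = \frac{30 \left(-6\right)^{n}}{11} + \frac{36 \cdot 5^{n}}{11}.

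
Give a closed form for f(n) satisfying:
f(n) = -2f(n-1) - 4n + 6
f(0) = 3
First-order linear with linear forcing.
Homogeneous solution: f_h(n) = A·(-2)^n.
Try particular f_p(n) = pn + q. Substituting:
  pn + q = -2(p(n-1) + q) - 4n + 6.
Matching the n-coefficient: p = -2p - 4 ⇒ p = - \frac{4}{3}.
Matching constants: q = 2p - 2q + 6 ⇒ q = \frac{10}{9}.
General: f(n) = A·(-2)^n - \frac{4 n}{3} + \frac{10}{9}.
Apply f(0) = 3: A + \frac{10}{9} = 3 ⇒ A = \frac{17}{9}.
So f(n) = \frac{17 \left(-2\right)^{n}}{9} - \frac{4 n}{3} + \frac{10}{9}.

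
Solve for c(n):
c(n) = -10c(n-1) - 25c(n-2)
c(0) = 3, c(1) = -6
Characteristic equation: x² + 10x + 25 = 0, which is (x - (-5))².
Repeated root r = -5.
General solution: c(n) = (A + Bn)·(-5)^n.
From c(0) = 3: A = 3.
From c(1) = -6: (A + B)·(-5) = -6 ⇒ B = - \frac{9}{5}.
So c(n) = \left(3 - \frac{9 n}{5}\right) \cdot (-5)^n.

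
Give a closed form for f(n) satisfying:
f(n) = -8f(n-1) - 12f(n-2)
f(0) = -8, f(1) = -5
Characteristic equation: x² + 8x + 12 = 0, which factors as (x - (-6))(x - (-2)) = 0.
Roots r₁ = -6, r₂ = -2 (distinct).
General solution: f(n) = A·(-6)^n + B·(-2)^n.
From f(0) = -8: A + B = -8.
From f(1) = -5: -6A - 2B = -5.
Solving: A = \frac{21}{4}, B = - \frac{53}{4}.
So f(n) = - \frac{53 \left(-2\right)^{n}}{4} + \frac{21 \left(-6\right)^{n}}{4}.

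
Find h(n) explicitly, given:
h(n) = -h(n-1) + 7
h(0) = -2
First-order linear non-homogeneous.
Homogeneous solution: h_h(n) = A·(-1)^n.
Try constant particular solution h_p = K: K = -K + 7 ⇒ K = \frac{7}{2}.
General: h(n) = A·(-1)^n + \frac{7}{2}.
Apply h(0) = -2: A + \frac{7}{2} = -2 ⇒ A = - \frac{11}{2}.
So h(n) = \frac{7}{2} - \frac{11 \left(-1\right)^{n}}{2}.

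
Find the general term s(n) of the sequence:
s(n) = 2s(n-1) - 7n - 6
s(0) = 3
First-order linear with linear forcing.
Homogeneous solution: s_h(n) = A·(2)^n.
Try particular s_p(n) = pn + q. Substituting:
  pn + q = 2(p(n-1) + q) - 7n - 6.
Matching the n-coefficient: p = 2p - 7 ⇒ p = 7.
Matching constants: q = -2p + 2q - 6 ⇒ q = 20.
General: s(n) = A·(2)^n + 7 n + 20.
Apply s(0) = 3: A + 20 = 3 ⇒ A = -17.
So s(n) = - 17 \cdot 2^{n} + 7 n + 20.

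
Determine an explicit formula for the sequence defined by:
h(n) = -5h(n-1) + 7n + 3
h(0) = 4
First-order linear with linear forcing.
Homogeneous solution: h_h(n) = A·(-5)^n.
Try particular h_p(n) = pn + q. Substituting:
  pn + q = -5(p(n-1) + q) + 7n + 3.
Matching the n-coefficient: p = -5p + 7 ⇒ p = \frac{7}{6}.
Matching constants: q = 5p - 5q + 3 ⇒ q = \frac{53}{36}.
General: h(n) = A·(-5)^n + \frac{7 n}{6} + \frac{53}{36}.
Apply h(0) = 4: A + \frac{53}{36} = 4 ⇒ A = \frac{91}{36}.
So h(n) = \frac{91 \left(-5\right)^{n}}{36} + \frac{7 n}{6} + \frac{53}{36}.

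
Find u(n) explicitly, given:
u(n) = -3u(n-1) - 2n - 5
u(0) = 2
First-order linear with linear forcing.
Homogeneous solution: u_h(n) = A·(-3)^n.
Try particular u_p(n) = pn + q. Substituting:
  pn + q = -3(p(n-1) + q) - 2n - 5.
Matching the n-coefficient: p = -3p - 2 ⇒ p = - \frac{1}{2}.
Matching constants: q = 3p - 3q - 5 ⇒ q = - \frac{13}{8}.
General: u(n) = A·(-3)^n - \frac{n}{2} - \frac{13}{8}.
Apply u(0) = 2: A - \frac{13}{8} = 2 ⇒ A = \frac{29}{8}.
So u(n) = \frac{29 \left(-3\right)^{n}}{8} - \frac{n}{2} - \frac{13}{8}.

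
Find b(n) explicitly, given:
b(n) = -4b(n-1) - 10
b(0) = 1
First-order linear non-homogeneous.
Homogeneous solution: b_h(n) = A·(-4)^n.
Try constant particular solution b_p = K: K = -4K - 10 ⇒ K = -2.
General: b(n) = A·(-4)^n - 2.
Apply b(0) = 1: A - 2 = 1 ⇒ A = 3.
So b(n) = 3 \left(-4\right)^{n} - 2.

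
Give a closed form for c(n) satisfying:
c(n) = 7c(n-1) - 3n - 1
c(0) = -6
First-order linear with linear forcing.
Homogeneous solution: c_h(n) = A·(7)^n.
Try particular c_p(n) = pn + q. Substituting:
  pn + q = 7(p(n-1) + q) - 3n - 1.
Matching the n-coefficient: p = 7p - 3 ⇒ p = \frac{1}{2}.
Matching constants: q = -7p + 7q - 1 ⇒ q = \frac{3}{4}.
General: c(n) = A·(7)^n + \frac{n}{2} + \frac{3}{4}.
Apply c(0) = -6: A + \frac{3}{4} = -6 ⇒ A = - \frac{27}{4}.
So c(n) = - \frac{27 \cdot 7^{n}}{4} + \frac{n}{2} + \frac{3}{4}.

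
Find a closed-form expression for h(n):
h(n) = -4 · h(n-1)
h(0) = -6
Pure geometric recurrence with ratio -4.
By induction h(n) = h(0) · (-4)^n = - 6 \left(-4\right)^{n}.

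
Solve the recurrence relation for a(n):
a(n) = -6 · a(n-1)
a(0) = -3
Pure geometric recurrence with ratio -6.
By induction a(n) = a(0) · (-6)^n = - 3 \left(-6\right)^{n}.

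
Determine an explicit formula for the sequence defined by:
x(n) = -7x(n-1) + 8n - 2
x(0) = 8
First-order linear with linear forcing.
Homogeneous solution: x_h(n) = A·(-7)^n.
Try particular x_p(n) = pn + q. Substituting:
  pn + q = -7(p(n-1) + q) + 8n - 2.
Matching the n-coefficient: p = -7p + 8 ⇒ p = 1.
Matching constants: q = 7p - 7q - 2 ⇒ q = \frac{5}{8}.
General: x(n) = A·(-7)^n + n + \frac{5}{8}.
Apply x(0) = 8: A + \frac{5}{8} = 8 ⇒ A = \frac{59}{8}.
So x(n) = \frac{59 \left(-7\right)^{n}}{8} + n + \frac{5}{8}.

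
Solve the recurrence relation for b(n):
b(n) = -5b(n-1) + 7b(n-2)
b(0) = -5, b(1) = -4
Characteristic equation: x² + 5x - 7 = 0.
Discriminant Δ = (-5)² + 4·(7) = 53.
Roots r₁,₂ = (-5 ± √53)/2, so r₁ = - \frac{5}{2} + \frac{\sqrt{53}}{2}, r₂ = - \frac{\sqrt{53}}{2} - \frac{5}{2}.
General solution: b(n) = A·r₁^n + B·r₂^n.
From the initial conditions, A + B = -5 and r₁A + r₂B = -4.
Since r₁ - r₂ = √53: A = (-4 - (-5)r₂)/√53 = - \frac{5}{2} - \frac{33 \sqrt{53}}{106}, and B = -5 - A = - \frac{5}{2} + \frac{33 \sqrt{53}}{106}.
So b(n) = \left(- \frac{5}{2} - \frac{33 \sqrt{53}}{106}\right)\left(- \frac{5}{2} + \frac{\sqrt{53}}{2}\right)^n + \left(- \frac{5}{2} + \frac{33 \sqrt{53}}{106}\right)\left(- \frac{\sqrt{53}}{2} - \frac{5}{2}\right)^n.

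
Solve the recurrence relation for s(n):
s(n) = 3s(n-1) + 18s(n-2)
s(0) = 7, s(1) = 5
Characteristic equation: x² - 3x - 18 = 0, which factors as (x - (6))(x - (-3)) = 0.
Roots r₁ = 6, r₂ = -3 (distinct).
General solution: s(n) = A·(6)^n + B·(-3)^n.
From s(0) = 7: A + B = 7.
From s(1) = 5: 6A - 3B = 5.
Solving: A = \frac{26}{9}, B = \frac{37}{9}.
So s(n) = \frac{37 \left(-3\right)^{n}}{9} + \frac{26 \cdot 6^{n}}{9}.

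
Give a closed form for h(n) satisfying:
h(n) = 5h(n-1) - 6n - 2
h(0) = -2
First-order linear with linear forcing.
Homogeneous solution: h_h(n) = A·(5)^n.
Try particular h_p(n) = pn + q. Substituting:
  pn + q = 5(p(n-1) + q) - 6n - 2.
Matching the n-coefficient: p = 5p - 6 ⇒ p = \frac{3}{2}.
Matching constants: q = -5p + 5q - 2 ⇒ q = \frac{19}{8}.
General: h(n) = A·(5)^n + \frac{3 n}{2} + \frac{19}{8}.
Apply h(0) = -2: A + \frac{19}{8} = -2 ⇒ A = - \frac{35}{8}.
So h(n) = - \frac{35 \cdot 5^{n}}{8} + \frac{3 n}{2} + \frac{19}{8}.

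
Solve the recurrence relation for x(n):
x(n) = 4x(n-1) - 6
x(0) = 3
First-order linear non-homogeneous.
Homogeneous solution: x_h(n) = A·(4)^n.
Try constant particular solution x_p = K: K = 4K - 6 ⇒ K = 2.
General: x(n) = A·(4)^n + 2.
Apply x(0) = 3: A + 2 = 3 ⇒ A = 1.
So x(n) = 4^{n} + 2.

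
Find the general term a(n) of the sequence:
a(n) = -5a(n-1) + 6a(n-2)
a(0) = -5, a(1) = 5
Characteristic equation: x² + 5x - 6 = 0, which factors as (x - (-6))(x - (1)) = 0.
Roots r₁ = -6, r₂ = 1 (distinct).
General solution: a(n) = A·(-6)^n + B·(1)^n.
From a(0) = -5: A + B = -5.
From a(1) = 5: -6A + B = 5.
Solving: A = - \frac{10}{7}, B = - \frac{25}{7}.
So a(n) = - \frac{10 \left(-6\right)^{n}}{7} - \frac{25}{7}.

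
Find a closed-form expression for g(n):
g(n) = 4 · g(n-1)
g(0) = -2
Pure geometric recurrence with ratio 4.
By induction g(n) = g(0) · (4)^n = - 2 \cdot 4^{n}.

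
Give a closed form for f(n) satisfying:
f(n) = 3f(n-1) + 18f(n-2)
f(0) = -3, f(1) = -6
Characteristic equation: x² - 3x - 18 = 0, which factors as (x - (6))(x - (-3)) = 0.
Roots r₁ = 6, r₂ = -3 (distinct).
General solution: f(n) = A·(6)^n + B·(-3)^n.
From f(0) = -3: A + B = -3.
From f(1) = -6: 6A - 3B = -6.
Solving: A = - \frac{5}{3}, B = - \frac{4}{3}.
So f(n) = - \frac{4 \left(-3\right)^{n}}{3} - \frac{5 \cdot 6^{n}}{3}.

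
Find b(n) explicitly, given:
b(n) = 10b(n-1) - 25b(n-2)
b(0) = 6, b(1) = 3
Characteristic equation: x² - 10x + 25 = 0, which is (x - (5))².
Repeated root r = 5.
General solution: b(n) = (A + Bn)·(5)^n.
From b(0) = 6: A = 6.
From b(1) = 3: (A + B)·(5) = 3 ⇒ B = - \frac{27}{5}.
So b(n) = \left(6 - \frac{27 n}{5}\right) \cdot (5)^n.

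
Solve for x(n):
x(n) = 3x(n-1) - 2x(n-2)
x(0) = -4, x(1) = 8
Characteristic equation: x² - 3x + 2 = 0, which factors as (x - (1))(x - (2)) = 0.
Roots r₁ = 1, r₂ = 2 (distinct).
General solution: x(n) = A·(1)^n + B·(2)^n.
From x(0) = -4: A + B = -4.
From x(1) = 8: A + 2B = 8.
Solving: A = -16, B = 12.
So x(n) = 12 \cdot 2^{n} - 16.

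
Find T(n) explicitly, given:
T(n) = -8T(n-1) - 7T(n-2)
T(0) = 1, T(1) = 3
Characteristic equation: x² + 8x + 7 = 0, which factors as (x - (-7))(x - (-1)) = 0.
Roots r₁ = -7, r₂ = -1 (distinct).
General solution: T(n) = A·(-7)^n + B·(-1)^n.
From T(0) = 1: A + B = 1.
From T(1) = 3: -7A - B = 3.
Solving: A = - \frac{2}{3}, B = \frac{5}{3}.
So T(n) = \frac{5 \left(-1\right)^{n}}{3} - \frac{2 \left(-7\right)^{n}}{3}.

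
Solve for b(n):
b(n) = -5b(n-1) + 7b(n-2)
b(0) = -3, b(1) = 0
Characteristic equation: x² + 5x - 7 = 0.
Discriminant Δ = (-5)² + 4·(7) = 53.
Roots r₁,₂ = (-5 ± √53)/2, so r₁ = - \frac{5}{2} + \frac{\sqrt{53}}{2}, r₂ = - \frac{\sqrt{53}}{2} - \frac{5}{2}.
General solution: b(n) = A·r₁^n + B·r₂^n.
From the initial conditions, A + B = -3 and r₁A + r₂B = 0.
Since r₁ - r₂ = √53: A = (0 - (-3)r₂)/√53 = - \frac{3}{2} - \frac{15 \sqrt{53}}{106}, and B = -3 - A = - \frac{3}{2} + \frac{15 \sqrt{53}}{106}.
So b(n) = \left(- \frac{3}{2} - \frac{15 \sqrt{53}}{106}\right)\left(- \frac{5}{2} + \frac{\sqrt{53}}{2}\right)^n + \left(- \frac{3}{2} + \frac{15 \sqrt{53}}{106}\right)\left(- \frac{\sqrt{53}}{2} - \frac{5}{2}\right)^n.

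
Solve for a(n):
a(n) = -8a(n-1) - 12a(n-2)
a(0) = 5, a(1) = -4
Characteristic equation: x² + 8x + 12 = 0, which factors as (x - (-2))(x - (-6)) = 0.
Roots r₁ = -2, r₂ = -6 (distinct).
General solution: a(n) = A·(-2)^n + B·(-6)^n.
From a(0) = 5: A + B = 5.
From a(1) = -4: -2A - 6B = -4.
Solving: A = \frac{13}{2}, B = - \frac{3}{2}.
So a(n) = \frac{13 \left(-2\right)^{n}}{2} - \frac{3 \left(-6\right)^{n}}{2}.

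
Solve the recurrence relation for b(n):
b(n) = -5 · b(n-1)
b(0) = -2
Pure geometric recurrence with ratio -5.
By induction b(n) = b(0) · (-5)^n = - 2 \left(-5\right)^{n}.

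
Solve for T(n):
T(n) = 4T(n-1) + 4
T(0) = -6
First-order linear non-homogeneous.
Homogeneous solution: T_h(n) = A·(4)^n.
Try constant particular solution T_p = K: K = 4K + 4 ⇒ K = - \frac{4}{3}.
General: T(n) = A·(4)^n - \frac{4}{3}.
Apply T(0) = -6: A - \frac{4}{3} = -6 ⇒ A = - \frac{14}{3}.
So T(n) = - \frac{14 \cdot 4^{n}}{3} - \frac{4}{3}.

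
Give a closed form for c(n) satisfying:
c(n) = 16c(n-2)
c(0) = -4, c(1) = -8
Characteristic equation: x² - 16 = 0, which factors as (x - (4))(x - (-4)) = 0.
Roots r₁ = 4, r₂ = -4 (distinct).
General solution: c(n) = A·(4)^n + B·(-4)^n.
From c(0) = -4: A + B = -4.
From c(1) = -8: 4A - 4B = -8.
Solving: A = -3, B = -1.
So c(n) = - \left(-4\right)^{n} - 3 \cdot 4^{n}.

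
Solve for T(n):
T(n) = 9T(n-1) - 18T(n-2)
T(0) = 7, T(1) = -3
Characteristic equation: x² - 9x + 18 = 0, which factors as (x - (6))(x - (3)) = 0.
Roots r₁ = 6, r₂ = 3 (distinct).
General solution: T(n) = A·(6)^n + B·(3)^n.
From T(0) = 7: A + B = 7.
From T(1) = -3: 6A + 3B = -3.
Solving: A = -8, B = 15.
So T(n) = 15 \cdot 3^{n} - 8 \cdot 6^{n}.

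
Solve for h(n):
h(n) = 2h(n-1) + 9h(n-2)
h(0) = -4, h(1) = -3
Characteristic equation: x² - 2x - 9 = 0.
Discriminant Δ = (2)² + 4·(9) = 40.
Roots r₁,₂ = (2 ± √40)/2, so r₁ = 1 + \sqrt{10}, r₂ = 1 - \sqrt{10}.
General solution: h(n) = A·r₁^n + B·r₂^n.
From the initial conditions, A + B = -4 and r₁A + r₂B = -3.
Since r₁ - r₂ = √40: A = (-3 - (-4)r₂)/√40 = -2 + \frac{\sqrt{10}}{20}, and B = -4 - A = -2 - \frac{\sqrt{10}}{20}.
So h(n) = \left(-2 + \frac{\sqrt{10}}{20}\right)\left(1 + \sqrt{10}\right)^n + \left(-2 - \frac{\sqrt{10}}{20}\right)\left(1 - \sqrt{10}\right)^n.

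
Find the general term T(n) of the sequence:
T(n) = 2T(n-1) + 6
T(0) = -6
First-order linear non-homogeneous.
Homogeneous solution: T_h(n) = A·(2)^n.
Try constant particular solution T_p = K: K = 2K + 6 ⇒ K = -6.
General: T(n) = A·(2)^n - 6.
Apply T(0) = -6: A - 6 = -6 ⇒ A = 0.
So T(n) = -6.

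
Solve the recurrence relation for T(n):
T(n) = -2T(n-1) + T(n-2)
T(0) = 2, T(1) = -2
Characteristic equation: x² + 2x - 1 = 0.
Discriminant Δ = (-2)² + 4·(1) = 8.
Roots r₁,₂ = (-2 ± √8)/2, so r₁ = -1 + \sqrt{2}, r₂ = - \sqrt{2} - 1.
General solution: T(n) = A·r₁^n + B·r₂^n.
From the initial conditions, A + B = 2 and r₁A + r₂B = -2.
Since r₁ - r₂ = √8: A = (-2 - (2)r₂)/√8 = 1, and B = 2 - A = 1.
So T(n) = \left(1\right)\left(-1 + \sqrt{2}\right)^n + \left(1\right)\left(- \sqrt{2} - 1\right)^n.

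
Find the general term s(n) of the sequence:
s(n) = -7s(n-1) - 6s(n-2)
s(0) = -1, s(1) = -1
Characteristic equation: x² + 7x + 6 = 0, which factors as (x - (-1))(x - (-6)) = 0.
Roots r₁ = -1, r₂ = -6 (distinct).
General solution: s(n) = A·(-1)^n + B·(-6)^n.
From s(0) = -1: A + B = -1.
From s(1) = -1: -A - 6B = -1.
Solving: A = - \frac{7}{5}, B = \frac{2}{5}.
So s(n) = - \frac{7 \left(-1\right)^{n}}{5} + \frac{2 \left(-6\right)^{n}}{5}.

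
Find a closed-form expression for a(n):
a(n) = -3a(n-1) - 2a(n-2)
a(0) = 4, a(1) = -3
Characteristic equation: x² + 3x + 2 = 0, which factors as (x - (-1))(x - (-2)) = 0.
Roots r₁ = -1, r₂ = -2 (distinct).
General solution: a(n) = A·(-1)^n + B·(-2)^n.
From a(0) = 4: A + B = 4.
From a(1) = -3: -A - 2B = -3.
Solving: A = 5, B = -1.
So a(n) = 5 \left(-1\right)^{n} - \left(-2\right)^{n}.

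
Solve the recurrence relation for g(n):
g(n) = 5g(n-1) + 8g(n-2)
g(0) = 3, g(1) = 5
Characteristic equation: x² - 5x - 8 = 0.
Discriminant Δ = (5)² + 4·(8) = 57.
Roots r₁,₂ = (5 ± √57)/2, so r₁ = \frac{5}{2} + \frac{\sqrt{57}}{2}, r₂ = \frac{5}{2} - \frac{\sqrt{57}}{2}.
General solution: g(n) = A·r₁^n + B·r₂^n.
From the initial conditions, A + B = 3 and r₁A + r₂B = 5.
Since r₁ - r₂ = √57: A = (5 - (3)r₂)/√57 = \frac{3}{2} - \frac{5 \sqrt{57}}{114}, and B = 3 - A = \frac{5 \sqrt{57}}{114} + \frac{3}{2}.
So g(n) = \left(\frac{3}{2} - \frac{5 \sqrt{57}}{114}\right)\left(\frac{5}{2} + \frac{\sqrt{57}}{2}\right)^n + \left(\frac{5 \sqrt{57}}{114} + \frac{3}{2}\right)\left(\frac{5}{2} - \frac{\sqrt{57}}{2}\right)^n.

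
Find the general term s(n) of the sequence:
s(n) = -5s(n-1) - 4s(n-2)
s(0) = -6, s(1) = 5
Characteristic equation: x² + 5x + 4 = 0, which factors as (x - (-4))(x - (-1)) = 0.
Roots r₁ = -4, r₂ = -1 (distinct).
General solution: s(n) = A·(-4)^n + B·(-1)^n.
From s(0) = -6: A + B = -6.
From s(1) = 5: -4A - B = 5.
Solving: A = \frac{1}{3}, B = - \frac{19}{3}.
So s(n) = - \frac{19 \left(-1\right)^{n}}{3} + \frac{\left(-4\right)^{n}}{3}.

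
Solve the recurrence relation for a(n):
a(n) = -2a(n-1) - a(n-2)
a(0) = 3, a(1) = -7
Characteristic equation: x² + 2x + 1 = 0, which is (x - (-1))².
Repeated root r = -1.
General solution: a(n) = (A + Bn)·(-1)^n.
From a(0) = 3: A = 3.
From a(1) = -7: (A + B)·(-1) = -7 ⇒ B = 4.
So a(n) = \left(4 n + 3\right) \cdot (-1)^n.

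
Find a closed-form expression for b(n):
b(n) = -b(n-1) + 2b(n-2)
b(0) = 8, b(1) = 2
Characteristic equation: x² + x - 2 = 0, which factors as (x - (1))(x - (-2)) = 0.
Roots r₁ = 1, r₂ = -2 (distinct).
General solution: b(n) = A·(1)^n + B·(-2)^n.
From b(0) = 8: A + B = 8.
From b(1) = 2: A - 2B = 2.
Solving: A = 6, B = 2.
So b(n) = 2 \left(-2\right)^{n} + 6.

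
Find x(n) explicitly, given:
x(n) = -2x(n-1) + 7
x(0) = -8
First-order linear non-homogeneous.
Homogeneous solution: x_h(n) = A·(-2)^n.
Try constant particular solution x_p = K: K = -2K + 7 ⇒ K = \frac{7}{3}.
General: x(n) = A·(-2)^n + \frac{7}{3}.
Apply x(0) = -8: A + \frac{7}{3} = -8 ⇒ A = - \frac{31}{3}.
So x(n) = \frac{7}{3} - \frac{31 \left(-2\right)^{n}}{3}.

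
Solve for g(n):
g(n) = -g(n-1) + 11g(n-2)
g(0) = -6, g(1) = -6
Characteristic equation: x² + x - 11 = 0.
Discriminant Δ = (-1)² + 4·(11) = 45.
Roots r₁,₂ = (-1 ± √45)/2, so r₁ = - \frac{1}{2} + \frac{3 \sqrt{5}}{2}, r₂ = - \frac{3 \sqrt{5}}{2} - \frac{1}{2}.
General solution: g(n) = A·r₁^n + B·r₂^n.
From the initial conditions, A + B = -6 and r₁A + r₂B = -6.
Since r₁ - r₂ = √45: A = (-6 - (-6)r₂)/√45 = -3 - \frac{3 \sqrt{5}}{5}, and B = -6 - A = -3 + \frac{3 \sqrt{5}}{5}.
So g(n) = \left(-3 - \frac{3 \sqrt{5}}{5}\right)\left(- \frac{1}{2} + \frac{3 \sqrt{5}}{2}\right)^n + \left(-3 + \frac{3 \sqrt{5}}{5}\right)\left(- \frac{3 \sqrt{5}}{2} - \frac{1}{2}\right)^n.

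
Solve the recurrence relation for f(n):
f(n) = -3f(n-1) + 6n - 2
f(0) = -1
First-order linear with linear forcing.
Homogeneous solution: f_h(n) = A·(-3)^n.
Try particular f_p(n) = pn + q. Substituting:
  pn + q = -3(p(n-1) + q) + 6n - 2.
Matching the n-coefficient: p = -3p + 6 ⇒ p = \frac{3}{2}.
Matching constants: q = 3p - 3q - 2 ⇒ q = \frac{5}{8}.
General: f(n) = A·(-3)^n + \frac{3 n}{2} + \frac{5}{8}.
Apply f(0) = -1: A + \frac{5}{8} = -1 ⇒ A = - \frac{13}{8}.
So f(n) = - \frac{13 \left(-3\right)^{n}}{8} + \frac{3 n}{2} + \frac{5}{8}.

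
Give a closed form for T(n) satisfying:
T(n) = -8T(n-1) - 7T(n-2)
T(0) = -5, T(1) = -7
Characteristic equation: x² + 8x + 7 = 0, which factors as (x - (-7))(x - (-1)) = 0.
Roots r₁ = -7, r₂ = -1 (distinct).
General solution: T(n) = A·(-7)^n + B·(-1)^n.
From T(0) = -5: A + B = -5.
From T(1) = -7: -7A - B = -7.
Solving: A = 2, B = -7.
So T(n) = - 7 \left(-1\right)^{n} + 2 \left(-7\right)^{n}.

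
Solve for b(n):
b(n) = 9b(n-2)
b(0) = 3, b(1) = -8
Characteristic equation: x² - 9 = 0, which factors as (x - (-3))(x - (3)) = 0.
Roots r₁ = -3, r₂ = 3 (distinct).
General solution: b(n) = A·(-3)^n + B·(3)^n.
From b(0) = 3: A + B = 3.
From b(1) = -8: -3A + 3B = -8.
Solving: A = \frac{17}{6}, B = \frac{1}{6}.
So b(n) = \frac{17 \left(-3\right)^{n}}{6} + \frac{3^{n}}{6}.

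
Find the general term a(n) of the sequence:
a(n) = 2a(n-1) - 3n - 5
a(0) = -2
First-order linear with linear forcing.
Homogeneous solution: a_h(n) = A·(2)^n.
Try particular a_p(n) = pn + q. Substituting:
  pn + q = 2(p(n-1) + q) - 3n - 5.
Matching the n-coefficient: p = 2p - 3 ⇒ p = 3.
Matching constants: q = -2p + 2q - 5 ⇒ q = 11.
General: a(n) = A·(2)^n + 3 n + 11.
Apply a(0) = -2: A + 11 = -2 ⇒ A = -13.
So a(n) = - 13 \cdot 2^{n} + 3 n + 11.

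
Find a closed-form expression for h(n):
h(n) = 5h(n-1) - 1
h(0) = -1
First-order linear non-homogeneous.
Homogeneous solution: h_h(n) = A·(5)^n.
Try constant particular solution h_p = K: K = 5K - 1 ⇒ K = \frac{1}{4}.
General: h(n) = A·(5)^n + \frac{1}{4}.
Apply h(0) = -1: A + \frac{1}{4} = -1 ⇒ A = - \frac{5}{4}.
So h(n) = \frac{1}{4} - \frac{5 \cdot 5^{n}}{4}.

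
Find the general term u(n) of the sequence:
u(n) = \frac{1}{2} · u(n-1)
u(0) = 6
Pure geometric recurrence with ratio \frac{1}{2}.
By induction u(n) = u(0) · (\frac{1}{2})^n = 6 \cdot 2^{- n}.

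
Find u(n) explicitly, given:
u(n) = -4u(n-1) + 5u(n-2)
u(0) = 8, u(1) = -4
Characteristic equation: x² + 4x - 5 = 0, which factors as (x - (1))(x - (-5)) = 0.
Roots r₁ = 1, r₂ = -5 (distinct).
General solution: u(n) = A·(1)^n + B·(-5)^n.
From u(0) = 8: A + B = 8.
From u(1) = -4: A - 5B = -4.
Solving: A = 6, B = 2.
So u(n) = 2 \left(-5\right)^{n} + 6.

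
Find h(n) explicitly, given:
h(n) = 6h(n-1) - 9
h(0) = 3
First-order linear non-homogeneous.
Homogeneous solution: h_h(n) = A·(6)^n.
Try constant particular solution h_p = K: K = 6K - 9 ⇒ K = \frac{9}{5}.
General: h(n) = A·(6)^n + \frac{9}{5}.
Apply h(0) = 3: A + \frac{9}{5} = 3 ⇒ A = \frac{6}{5}.
So h(n) = \frac{6 \cdot 6^{n}}{5} + \frac{9}{5}.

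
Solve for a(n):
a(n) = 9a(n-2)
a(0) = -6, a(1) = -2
Characteristic equation: x² - 9 = 0, which factors as (x - (-3))(x - (3)) = 0.
Roots r₁ = -3, r₂ = 3 (distinct).
General solution: a(n) = A·(-3)^n + B·(3)^n.
From a(0) = -6: A + B = -6.
From a(1) = -2: -3A + 3B = -2.
Solving: A = - \frac{8}{3}, B = - \frac{10}{3}.
So a(n) = - \frac{8 \left(-3\right)^{n}}{3} - \frac{10 \cdot 3^{n}}{3}.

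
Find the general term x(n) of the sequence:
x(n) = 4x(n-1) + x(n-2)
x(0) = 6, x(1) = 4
Characteristic equation: x² - 4x - 1 = 0.
Discriminant Δ = (4)² + 4·(1) = 20.
Roots r₁,₂ = (4 ± √20)/2, so r₁ = 2 + \sqrt{5}, r₂ = 2 - \sqrt{5}.
General solution: x(n) = A·r₁^n + B·r₂^n.
From the initial conditions, A + B = 6 and r₁A + r₂B = 4.
Since r₁ - r₂ = √20: A = (4 - (6)r₂)/√20 = 3 - \frac{4 \sqrt{5}}{5}, and B = 6 - A = \frac{4 \sqrt{5}}{5} + 3.
So x(n) = \left(3 - \frac{4 \sqrt{5}}{5}\right)\left(2 + \sqrt{5}\right)^n + \left(\frac{4 \sqrt{5}}{5} + 3\right)\left(2 - \sqrt{5}\right)^n.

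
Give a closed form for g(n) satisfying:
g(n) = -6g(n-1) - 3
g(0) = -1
First-order linear non-homogeneous.
Homogeneous solution: g_h(n) = A·(-6)^n.
Try constant particular solution g_p = K: K = -6K - 3 ⇒ K = - \frac{3}{7}.
General: g(n) = A·(-6)^n - \frac{3}{7}.
Apply g(0) = -1: A - \frac{3}{7} = -1 ⇒ A = - \frac{4}{7}.
So g(n) = - \frac{4 \left(-6\right)^{n}}{7} - \frac{3}{7}.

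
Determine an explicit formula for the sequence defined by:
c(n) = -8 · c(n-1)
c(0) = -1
Pure geometric recurrence with ratio -8.
By induction c(n) = c(0) · (-8)^n = - \left(-8\right)^{n}.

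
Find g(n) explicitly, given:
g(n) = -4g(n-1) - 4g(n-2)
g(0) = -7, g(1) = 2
Characteristic equation: x² + 4x + 4 = 0, which is (x - (-2))².
Repeated root r = -2.
General solution: g(n) = (A + Bn)·(-2)^n.
From g(0) = -7: A = -7.
From g(1) = 2: (A + B)·(-2) = 2 ⇒ B = 6.
So g(n) = \left(6 n - 7\right) \cdot (-2)^n.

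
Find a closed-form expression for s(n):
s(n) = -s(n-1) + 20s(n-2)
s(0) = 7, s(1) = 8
Characteristic equation: x² + x - 20 = 0, which factors as (x - (4))(x - (-5)) = 0.
Roots r₁ = 4, r₂ = -5 (distinct).
General solution: s(n) = A·(4)^n + B·(-5)^n.
From s(0) = 7: A + B = 7.
From s(1) = 8: 4A - 5B = 8.
Solving: A = \frac{43}{9}, B = \frac{20}{9}.
So s(n) = \frac{20 \left(-5\right)^{n}}{9} + \frac{43 \cdot 4^{n}}{9}.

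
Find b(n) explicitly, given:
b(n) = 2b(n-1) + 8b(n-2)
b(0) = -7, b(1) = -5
Characteristic equation: x² - 2x - 8 = 0, which factors as (x - (-2))(x - (4)) = 0.
Roots r₁ = -2, r₂ = 4 (distinct).
General solution: b(n) = A·(-2)^n + B·(4)^n.
From b(0) = -7: A + B = -7.
From b(1) = -5: -2A + 4B = -5.
Solving: A = - \frac{23}{6}, B = - \frac{19}{6}.
So b(n) = - \frac{23 \left(-2\right)^{n}}{6} - \frac{19 \cdot 4^{n}}{6}.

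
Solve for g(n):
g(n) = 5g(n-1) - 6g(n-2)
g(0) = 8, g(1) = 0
Characteristic equation: x² - 5x + 6 = 0, which factors as (x - (2))(x - (3)) = 0.
Roots r₁ = 2, r₂ = 3 (distinct).
General solution: g(n) = A·(2)^n + B·(3)^n.
From g(0) = 8: A + B = 8.
From g(1) = 0: 2A + 3B = 0.
Solving: A = 24, B = -16.
So g(n) = 24 \cdot 2^{n} - 16 \cdot 3^{n}.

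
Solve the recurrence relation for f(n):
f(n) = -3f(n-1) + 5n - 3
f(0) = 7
First-order linear with linear forcing.
Homogeneous solution: f_h(n) = A·(-3)^n.
Try particular f_p(n) = pn + q. Substituting:
  pn + q = -3(p(n-1) + q) + 5n - 3.
Matching the n-coefficient: p = -3p + 5 ⇒ p = \frac{5}{4}.
Matching constants: q = 3p - 3q - 3 ⇒ q = \frac{3}{16}.
General: f(n) = A·(-3)^n + \frac{5 n}{4} + \frac{3}{16}.
Apply f(0) = 7: A + \frac{3}{16} = 7 ⇒ A = \frac{109}{16}.
So f(n) = \frac{109 \left(-3\right)^{n}}{16} + \frac{5 n}{4} + \frac{3}{16}.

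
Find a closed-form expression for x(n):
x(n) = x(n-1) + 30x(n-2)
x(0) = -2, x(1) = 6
Characteristic equation: x² - x - 30 = 0, which factors as (x - (-5))(x - (6)) = 0.
Roots r₁ = -5, r₂ = 6 (distinct).
General solution: x(n) = A·(-5)^n + B·(6)^n.
From x(0) = -2: A + B = -2.
From x(1) = 6: -5A + 6B = 6.
Solving: A = - \frac{18}{11}, B = - \frac{4}{11}.
So x(n) = - \frac{18 \left(-5\right)^{n}}{11} - \frac{4 \cdot 6^{n}}{11}.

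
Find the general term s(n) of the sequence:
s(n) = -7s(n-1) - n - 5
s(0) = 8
First-order linear with linear forcing.
Homogeneous solution: s_h(n) = A·(-7)^n.
Try particular s_p(n) = pn + q. Substituting:
  pn + q = -7(p(n-1) + q) - n - 5.
Matching the n-coefficient: p = -7p - 1 ⇒ p = - \frac{1}{8}.
Matching constants: q = 7p - 7q - 5 ⇒ q = - \frac{47}{64}.
General: s(n) = A·(-7)^n - \frac{n}{8} - \frac{47}{64}.
Apply s(0) = 8: A - \frac{47}{64} = 8 ⇒ A = \frac{559}{64}.
So s(n) = \frac{559 \left(-7\right)^{n}}{64} - \frac{n}{8} - \frac{47}{64}.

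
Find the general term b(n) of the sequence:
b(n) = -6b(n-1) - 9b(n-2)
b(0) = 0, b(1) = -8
Characteristic equation: x² + 6x + 9 = 0, which is (x - (-3))².
Repeated root r = -3.
General solution: b(n) = (A + Bn)·(-3)^n.
From b(0) = 0: A = 0.
From b(1) = -8: (A + B)·(-3) = -8 ⇒ B = \frac{8}{3}.
So b(n) = \left(\frac{8 n}{3}\right) \cdot (-3)^n.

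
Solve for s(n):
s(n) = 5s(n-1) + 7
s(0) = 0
First-order linear non-homogeneous.
Homogeneous solution: s_h(n) = A·(5)^n.
Try constant particular solution s_p = K: K = 5K + 7 ⇒ K = - \frac{7}{4}.
General: s(n) = A·(5)^n - \frac{7}{4}.
Apply s(0) = 0: A - \frac{7}{4} = 0 ⇒ A = \frac{7}{4}.
So s(n) = \frac{7 \cdot 5^{n}}{4} - \frac{7}{4}.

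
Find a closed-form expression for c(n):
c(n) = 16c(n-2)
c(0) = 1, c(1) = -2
Characteristic equation: x² - 16 = 0, which factors as (x - (-4))(x - (4)) = 0.
Roots r₁ = -4, r₂ = 4 (distinct).
General solution: c(n) = A·(-4)^n + B·(4)^n.
From c(0) = 1: A + B = 1.
From c(1) = -2: -4A + 4B = -2.
Solving: A = \frac{3}{4}, B = \frac{1}{4}.
So c(n) = \frac{3 \left(-4\right)^{n}}{4} + \frac{4^{n}}{4}.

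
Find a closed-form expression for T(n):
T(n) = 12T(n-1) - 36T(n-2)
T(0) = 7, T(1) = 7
Characteristic equation: x² - 12x + 36 = 0, which is (x - (6))².
Repeated root r = 6.
General solution: T(n) = (A + Bn)·(6)^n.
From T(0) = 7: A = 7.
From T(1) = 7: (A + B)·(6) = 7 ⇒ B = - \frac{35}{6}.
So T(n) = \left(7 - \frac{35 n}{6}\right) \cdot (6)^n.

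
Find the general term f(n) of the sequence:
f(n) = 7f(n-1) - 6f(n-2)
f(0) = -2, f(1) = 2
Characteristic equation: x² - 7x + 6 = 0, which factors as (x - (1))(x - (6)) = 0.
Roots r₁ = 1, r₂ = 6 (distinct).
General solution: f(n) = A·(1)^n + B·(6)^n.
From f(0) = -2: A + B = -2.
From f(1) = 2: A + 6B = 2.
Solving: A = - \frac{14}{5}, B = \frac{4}{5}.
So f(n) = \frac{4 \cdot 6^{n}}{5} - \frac{14}{5}.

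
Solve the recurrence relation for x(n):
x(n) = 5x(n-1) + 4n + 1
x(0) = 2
First-order linear with linear forcing.
Homogeneous solution: x_h(n) = A·(5)^n.
Try particular x_p(n) = pn + q. Substituting:
  pn + q = 5(p(n-1) + q) + 4n + 1.
Matching the n-coefficient: p = 5p + 4 ⇒ p = -1.
Matching constants: q = -5p + 5q + 1 ⇒ q = - \frac{3}{2}.
General: x(n) = A·(5)^n - n - \frac{3}{2}.
Apply x(0) = 2: A - \frac{3}{2} = 2 ⇒ A = \frac{7}{2}.
So x(n) = \frac{7 \cdot 5^{n}}{2} - n - \frac{3}{2}.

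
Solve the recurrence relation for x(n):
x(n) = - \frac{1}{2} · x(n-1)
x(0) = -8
Pure geometric recurrence with ratio - \frac{1}{2}.
By induction x(n) = x(0) · (- \frac{1}{2})^n = - 8 \left(- \frac{1}{2}\right)^{n}.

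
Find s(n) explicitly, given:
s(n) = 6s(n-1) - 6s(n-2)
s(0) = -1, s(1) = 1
Characteristic equation: x² - 6x + 6 = 0.
Discriminant Δ = (6)² + 4·(-6) = 12.
Roots r₁,₂ = (6 ± √12)/2, so r₁ = \sqrt{3} + 3, r₂ = 3 - \sqrt{3}.
General solution: s(n) = A·r₁^n + B·r₂^n.
From the initial conditions, A + B = -1 and r₁A + r₂B = 1.
Since r₁ - r₂ = √12: A = (1 - (-1)r₂)/√12 = - \frac{1}{2} + \frac{2 \sqrt{3}}{3}, and B = -1 - A = - \frac{2 \sqrt{3}}{3} - \frac{1}{2}.
So s(n) = \left(- \frac{1}{2} + \frac{2 \sqrt{3}}{3}\right)\left(\sqrt{3} + 3\right)^n + \left(- \frac{2 \sqrt{3}}{3} - \frac{1}{2}\right)\left(3 - \sqrt{3}\right)^n.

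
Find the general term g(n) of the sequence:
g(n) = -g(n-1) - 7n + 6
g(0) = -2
First-order linear with linear forcing.
Homogeneous solution: g_h(n) = A·(-1)^n.
Try particular g_p(n) = pn + q. Substituting:
  pn + q = -(p(n-1) + q) - 7n + 6.
Matching the n-coefficient: p = -p - 7 ⇒ p = - \frac{7}{2}.
Matching constants: q = p - q + 6 ⇒ q = \frac{5}{4}.
General: g(n) = A·(-1)^n - \frac{7 n}{2} + \frac{5}{4}.
Apply g(0) = -2: A + \frac{5}{4} = -2 ⇒ A = - \frac{13}{4}.
So g(n) = - \frac{13 \left(-1\right)^{n}}{4} - \frac{7 n}{2} + \frac{5}{4}.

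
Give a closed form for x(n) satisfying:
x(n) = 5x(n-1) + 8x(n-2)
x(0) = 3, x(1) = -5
Characteristic equation: x² - 5x - 8 = 0.
Discriminant Δ = (5)² + 4·(8) = 57.
Roots r₁,₂ = (5 ± √57)/2, so r₁ = \frac{5}{2} + \frac{\sqrt{57}}{2}, r₂ = \frac{5}{2} - \frac{\sqrt{57}}{2}.
General solution: x(n) = A·r₁^n + B·r₂^n.
From the initial conditions, A + B = 3 and r₁A + r₂B = -5.
Since r₁ - r₂ = √57: A = (-5 - (3)r₂)/√57 = \frac{3}{2} - \frac{25 \sqrt{57}}{114}, and B = 3 - A = \frac{3}{2} + \frac{25 \sqrt{57}}{114}.
So x(n) = \left(\frac{3}{2} - \frac{25 \sqrt{57}}{114}\right)\left(\frac{5}{2} + \frac{\sqrt{57}}{2}\right)^n + \left(\frac{3}{2} + \frac{25 \sqrt{57}}{114}\right)\left(\frac{5}{2} - \frac{\sqrt{57}}{2}\right)^n.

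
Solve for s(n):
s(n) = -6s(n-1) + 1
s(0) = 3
First-order linear non-homogeneous.
Homogeneous solution: s_h(n) = A·(-6)^n.
Try constant particular solution s_p = K: K = -6K + 1 ⇒ K = \frac{1}{7}.
General: s(n) = A·(-6)^n + \frac{1}{7}.
Apply s(0) = 3: A + \frac{1}{7} = 3 ⇒ A = \frac{20}{7}.
So s(n) = \frac{20 \left(-6\right)^{n}}{7} + \frac{1}{7}.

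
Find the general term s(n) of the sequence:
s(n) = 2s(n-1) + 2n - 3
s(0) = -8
First-order linear with linear forcing.
Homogeneous solution: s_h(n) = A·(2)^n.
Try particular s_p(n) = pn + q. Substituting:
  pn + q = 2(p(n-1) + q) + 2n - 3.
Matching the n-coefficient: p = 2p + 2 ⇒ p = -2.
Matching constants: q = -2p + 2q - 3 ⇒ q = -1.
General: s(n) = A·(2)^n - 2 n - 1.
Apply s(0) = -8: A - 1 = -8 ⇒ A = -7.
So s(n) = - 7 \cdot 2^{n} - 2 n - 1.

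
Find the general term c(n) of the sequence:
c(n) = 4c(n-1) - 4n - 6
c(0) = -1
First-order linear with linear forcing.
Homogeneous solution: c_h(n) = A·(4)^n.
Try particular c_p(n) = pn + q. Substituting:
  pn + q = 4(p(n-1) + q) - 4n - 6.
Matching the n-coefficient: p = 4p - 4 ⇒ p = \frac{4}{3}.
Matching constants: q = -4p + 4q - 6 ⇒ q = \frac{34}{9}.
General: c(n) = A·(4)^n + \frac{4 n}{3} + \frac{34}{9}.
Apply c(0) = -1: A + \frac{34}{9} = -1 ⇒ A = - \frac{43}{9}.
So c(n) = - \frac{43 \cdot 4^{n}}{9} + \frac{4 n}{3} + \frac{34}{9}.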